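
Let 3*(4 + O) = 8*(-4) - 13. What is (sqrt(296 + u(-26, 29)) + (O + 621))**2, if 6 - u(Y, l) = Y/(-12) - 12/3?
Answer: (3612 + sqrt(10938))**2/36 ≈ 3.8369e+5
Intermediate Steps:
u(Y, l) = 10 + Y/12 (u(Y, l) = 6 - (Y/(-12) - 12/3) = 6 - (Y*(-1/12) - 12*1/3) = 6 - (-Y/12 - 4) = 6 - (-4 - Y/12) = 6 + (4 + Y/12) = 10 + Y/12)
O = -19 (O = -4 + (8*(-4) - 13)/3 = -4 + (-32 - 13)/3 = -4 + (1/3)*(-45) = -4 - 15 = -19)
(sqrt(296 + u(-26, 29)) + (O + 621))**2 = (sqrt(296 + (10 + (1/12)*(-26))) + (-19 + 621))**2 = (sqrt(296 + (10 - 13/6)) + 602)**2 = (sqrt(296 + 47/6) + 602)**2 = (sqrt(1823/6) + 602)**2 = (sqrt(10938)/6 + 602)**2 = (602 + sqrt(10938)/6)**2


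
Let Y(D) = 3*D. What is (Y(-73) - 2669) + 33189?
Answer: 30301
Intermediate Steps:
(Y(-73) - 2669) + 33189 = (3*(-73) - 2669) + 33189 = (-219 - 2669) + 33189 = -2888 + 33189 = 30301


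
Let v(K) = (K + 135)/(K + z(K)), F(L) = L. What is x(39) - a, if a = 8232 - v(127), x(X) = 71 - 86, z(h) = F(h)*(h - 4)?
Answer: -64936747/7874 ≈ -8247.0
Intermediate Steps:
z(h) = h*(-4 + h) (z(h) = h*(h - 4) = h*(-4 + h))
v(K) = (135 + K)/(K + K*(-4 + K)) (v(K) = (K + 135)/(K + K*(-4 + K)) = (135 + K)/(K + K*(-4 + K)))
x(X) = -15
a = 64818637/7874 (a = 8232 - (135 + 127)/(127*(-3 + 127)) = 8232 - 262/(127*124) = 8232 - 1*131/7874 = 8232 - 131/7874 = 64818637/7874 ≈ 8232.0)
x(39) - a = -15 - 1*64818637/7874 = -15 - 64818637/7874 = -64936747/7874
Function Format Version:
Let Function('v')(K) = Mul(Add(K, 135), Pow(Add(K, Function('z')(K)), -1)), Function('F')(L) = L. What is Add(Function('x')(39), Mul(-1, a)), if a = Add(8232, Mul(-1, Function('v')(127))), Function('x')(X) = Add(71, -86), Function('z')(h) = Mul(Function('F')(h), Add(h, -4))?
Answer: Rational(-64936747, 7874) ≈ -8247.0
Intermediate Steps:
Function('z')(h) = Mul(h, Add(-4, h)) (Function('z')(h) = Mul(h, Add(h, -4)) = Mul(h, Add(-4, h)))
Function('v')(K) = Mul(Pow(Add(K, Mul(K, Add(-4, K))), -1), Add(135, K)) (Function('v')(K) = Mul(Add(K, 135), Pow(Add(K, Mul(K, Add(-4, K))), -1)) = Mul(Add(135, K), Pow(Add(K, Mul(K, Add(-4, K))), -1)) = Mul(Pow(Add(K, Mul(K, Add(-4, K))), -1), Add(135, K)))
Function('x')(X) = -15
a = Rational(64818637, 7874) (a = Add(8232, Mul(-1, Mul(Pow(127, -1), Pow(Add(-3, 127), -1), Add(135, 127)))) = Add(8232, Mul(-1, Mul(Rational(1, 127), Pow(124, -1), 262))) = Add(8232, Mul(-1, Mul(Rational(1, 127), Rational(1, 124), 262))) = Add(8232, Mul(-1, Rational(131, 7874))) = Add(8232, Rational(-131, 7874)) = Rational(64818637, 7874) ≈ 8232.0)
Add(Function('x')(39), Mul(-1, a)) = Add(-15, Mul(-1, Rational(64818637, 7874))) = Add(-15, Rational(-64818637, 7874)) = Rational(-64936747, 7874)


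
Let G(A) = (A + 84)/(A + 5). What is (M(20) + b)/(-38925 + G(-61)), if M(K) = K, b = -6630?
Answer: 370160/2179823 ≈ 0.16981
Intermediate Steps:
G(A) = (84 + A)/(5 + A)
(M(20) + b)/(-38925 + G(-61)) = (20 - 6630)/(-38925 + (84 - 61)/(5 - 61)) = -6610/(-38925 + 23/(-56)) = -6610/(-38925 - 1/56*23) = -6610/(-38925 - 23/56) = -6610/(-2179823/56) = -6610*(-56/2179823) = 370160/2179823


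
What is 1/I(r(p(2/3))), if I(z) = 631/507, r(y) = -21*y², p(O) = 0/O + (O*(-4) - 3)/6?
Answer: 507/631 ≈ 0.80349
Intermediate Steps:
p(O) = -½ - 2*O/3 (p(O) = 0 + (-4*O - 3)*(⅙) = 0 + (-3 - 4*O)*(⅙) = 0 + (-½ - 2*O/3) = -½ - 2*O/3)
I(z) = 631/507 (I(z) = 631*(1/507) = 631/507)
1/I(r(p(2/3))) = 1/(631/507) = 507/631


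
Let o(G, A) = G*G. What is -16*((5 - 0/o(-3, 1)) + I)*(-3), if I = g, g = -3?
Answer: 96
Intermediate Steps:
I = -3
o(G, A) = G**2
-16*((5 - 0/o(-3, 1)) + I)*(-3) = -16*((5 - 0/((-3)**2)) - 3)*(-3) = -16*((5 - 0/9) - 3)*(-3) = -16*((5 - 1*0) - 3)*(-3) = -16*((5 + 0) - 3)*(-3) = -16*(5 - 3)*(-3) = -16*2*(-3) = -32*(-3) = 96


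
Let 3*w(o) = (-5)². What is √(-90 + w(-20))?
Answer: 7*I*√15/3 ≈ 9.037*I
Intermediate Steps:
w(o) = 25/3 (w(o) = (⅓)*(-5)² = (⅓)*25 = 25/3)
√(-90 + w(-20)) = √(-90 + 25/3) = √(-245/3) = 7*I*√15/3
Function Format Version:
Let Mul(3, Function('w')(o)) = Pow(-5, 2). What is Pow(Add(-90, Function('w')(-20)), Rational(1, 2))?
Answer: Mul(Rational(7, 3), I, Pow(15, Rational(1, 2))) ≈ Mul(9.0370, I)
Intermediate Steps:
Function('w')(o) = Rational(25, 3) (Function('w')(o) = Mul(Rational(1, 3), Pow(-5, 2)) = Mul(Rational(1, 3), 25) = Rational(25, 3))
Pow(Add(-90, Function('w')(-20)), Rational(1, 2)) = Pow(Add(-90, Rational(25, 3)), Rational(1, 2)) = Pow(Rational(-245, 3), Rational(1, 2)) = Mul(Rational(7, 3), I, Pow(15, Rational(1, 2)))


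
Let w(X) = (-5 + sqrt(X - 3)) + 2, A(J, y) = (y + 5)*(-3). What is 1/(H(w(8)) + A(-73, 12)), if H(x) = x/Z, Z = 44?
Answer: -24717/1262251 - 11*sqrt(5)/1262251 ≈ -0.019601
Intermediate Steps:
A(J, y) = -15 - 3*y (A(J, y) = (5 + y)*(-3) = -15 - 3*y)
w(X) = -3 + sqrt(-3 + X) (w(X) = (-5 + sqrt(-3 + X)) + 2 = -3 + sqrt(-3 + X))
H(x) = x/44
1/(H(w(8)) + A(-73, 12)) = 1/((-3 + sqrt(-3 + 8))/44 + (-15 - 3*12)) = 1/((-3 + sqrt(5))/44 + (-15 - 36)) = 1/((-3/44 + sqrt(5)/44) - 51) = 1/(-2247/44 + sqrt(5)/44)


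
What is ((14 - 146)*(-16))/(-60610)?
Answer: -96/2755 ≈ -0.034846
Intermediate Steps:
((14 - 146)*(-16))/(-60610) = -132*(-16)*(-1/60610) = 2112*(-1/60610) = -96/2755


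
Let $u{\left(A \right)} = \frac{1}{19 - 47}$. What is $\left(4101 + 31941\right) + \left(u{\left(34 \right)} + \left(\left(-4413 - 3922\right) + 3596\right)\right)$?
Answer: $\frac{876483}{28} \approx 31303.0$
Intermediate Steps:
$u{\left(A \right)} = - \frac{1}{28}$ ($u{\left(A \right)} = \frac{1}{-28} = - \frac{1}{28}$)
$\left(4101 + 31941\right) + \left(u{\left(34 \right)} + \left(\left(-4413 - 3922\right) + 3596\right)\right) = \left(4101 + 31941\right) + \left(- \frac{1}{28} + \left(\left(-4413 - 3922\right) + 3596\right)\right) = 36042 + \left(- \frac{1}{28} + \left(-8335 + 3596\right)\right) = 36042 - \frac{132693}{28} = \frac{876483}{28}$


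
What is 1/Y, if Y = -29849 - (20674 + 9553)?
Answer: -1/60076 ≈ -1.6646e-5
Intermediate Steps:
Y = -60076 (Y = -29849 - 1*30227 = -29849 - 30227 = -60076)
1/Y = 1/(-60076) = -1/60076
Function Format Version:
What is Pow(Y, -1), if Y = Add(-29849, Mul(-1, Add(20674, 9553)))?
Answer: Rational(-1, 60076) ≈ -1.6646e-5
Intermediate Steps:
Y = -60076 (Y = Add(-29849, Mul(-1, 30227)) = Add(-29849, -30227) = -60076)
Pow(Y, -1) = Pow(-60076, -1) = Rational(-1, 60076)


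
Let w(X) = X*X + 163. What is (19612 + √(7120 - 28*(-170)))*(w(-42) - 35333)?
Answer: -655158472 - 200436*√330 ≈ -6.5880e+8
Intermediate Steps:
w(X) = 163 + X² (w(X) = X² + 163 = 163 + X²)
(19612 + √(7120 - 28*(-170)))*(w(-42) - 35333) = (19612 + √(7120 - 28*(-170)))*((163 + (-42)²) - 35333) = (19612 + √(7120 + 4760))*((163 + 1764) - 35333) = (19612 + √11880)*(1927 - 35333) = (19612 + 6*√330)*(-33406) = -655158472 - 200436*√330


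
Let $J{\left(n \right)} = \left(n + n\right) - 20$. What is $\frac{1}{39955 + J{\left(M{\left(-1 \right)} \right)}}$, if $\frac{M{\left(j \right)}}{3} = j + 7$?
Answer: $\frac{1}{39971} \approx 2.5018 \cdot 10^{-5}$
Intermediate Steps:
$M{\left(j \right)} = 21 + 3 j$ ($M{\left(j \right)} = 3 \left(j + 7\right) = 3 \left(7 + j\right) = 21 + 3 j$)
$J{\left(n \right)} = -20 + 2 n$ ($J{\left(n \right)} = 2 n - 20 = -20 + 2 n$)
$\frac{1}{39955 + J{\left(M{\left(-1 \right)} \right)}} = \frac{1}{39955 - \left(20 - 2 \left(21 + 3 \left(-1\right)\right)\right)} = \frac{1}{39955 - \left(20 - 2 \left(21 - 3\right)\right)} = \frac{1}{39955 + \left(-20 + 2 \cdot 18\right)} = \frac{1}{39955 + \left(-20 + 36\right)} = \frac{1}{39955 + 16} = \frac{1}{39971}$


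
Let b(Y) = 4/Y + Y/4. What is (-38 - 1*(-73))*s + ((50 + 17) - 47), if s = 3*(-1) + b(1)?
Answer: 255/4 ≈ 63.750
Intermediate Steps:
b(Y) = 4/Y + Y/4 (b(Y) = 4/Y + Y*(1/4) = 4/Y + Y/4)
s = 5/4 (s = 3*(-1) + (4/1 + (1/4)*1) = -3 + (4*1 + 1/4) = -3 + (4 + 1/4) = -3 + 17/4 = 5/4 ≈ 1.2500)
(-38 - 1*(-73))*s + ((50 + 17) - 47) = (-38 - 1*(-73))*(5/4) + ((50 + 17) - 47) = (-38 + 73)*(5/4) + (67 - 47) = 35*(5/4) + 20 = 175/4 + 20 = 255/4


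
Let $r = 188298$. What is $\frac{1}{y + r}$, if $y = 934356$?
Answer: $\frac{1}{1122654} \approx 8.9075 \cdot 10^{-7}$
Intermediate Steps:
$\frac{1}{y + r} = \frac{1}{934356 + 188298} = \frac{1}{1122654}$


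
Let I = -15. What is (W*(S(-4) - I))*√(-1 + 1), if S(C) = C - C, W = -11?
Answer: 0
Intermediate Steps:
S(C) = 0
(W*(S(-4) - I))*√(-1 + 1) = (-11*(0 - 1*(-15)))*√(-1 + 1) = (-11*(0 + 15))*√0 = -11*15*0 = -165*0 = 0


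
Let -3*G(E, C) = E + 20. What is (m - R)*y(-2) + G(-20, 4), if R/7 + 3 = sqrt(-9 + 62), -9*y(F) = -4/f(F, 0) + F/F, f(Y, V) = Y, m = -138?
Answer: 39 + 7*sqrt(53)/3 ≈ 55.987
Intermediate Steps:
G(E, C) = -20/3 - E/3 (G(E, C) = -(E + 20)/3 = -(20 + E)/3 = -20/3 - E/3)
y(F) = -1/9 + 4/(9*F) (y(F) = -(-4/F + F/F)/9 = -(-4/F + 1)/9 = -(1 - 4/F)/9 = -1/9 + 4/(9*F))
R = -21 + 7*sqrt(53) (R = -21 + 7*sqrt(-9 + 62) = -21 + 7*sqrt(53) ≈ 29.961)
(m - R)*y(-2) + G(-20, 4) = (-138 - (-21 + 7*sqrt(53)))*((1/9)*(4 - 1*(-2))/(-2)) + (-20/3 - 1/3*(-20)) = (-138 + (21 - 7*sqrt(53)))*((1/9)*(-1/2)*(4 + 2)) + (-20/3 + 20/3) = (-117 - 7*sqrt(53))*((1/9)*(-1/2)*6) + 0 = (-117 - 7*sqrt(53))*(-1/3) + 0 = (39 + 7*sqrt(53)/3) + 0 = 39 + 7*sqrt(53)/3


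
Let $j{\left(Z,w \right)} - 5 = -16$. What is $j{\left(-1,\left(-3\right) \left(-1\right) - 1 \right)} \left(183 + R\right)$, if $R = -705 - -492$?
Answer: $330$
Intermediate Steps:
$j{\left(Z,w \right)} = -11$ ($j{\left(Z,w \right)} = 5 - 16 = -11$)
$R = -213$ ($R = -705 + 492 = -213$)
$j{\left(-1,\left(-3\right) \left(-1\right) - 1 \right)} \left(183 + R\right) = - 11 \left(183 - 213\right) = \left(-11\right) \left(-30\right) = 330$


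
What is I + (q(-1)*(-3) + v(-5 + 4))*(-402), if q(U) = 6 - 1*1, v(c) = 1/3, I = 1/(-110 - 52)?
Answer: 955151/162 ≈ 5896.0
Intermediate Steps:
I = -1/162 (I = 1/(-162) = -1/162 ≈ -0.0061728)
v(c) = ⅓ (v(c) = 1*(⅓) = ⅓)
q(U) = 5 (q(U) = 6 - 1 = 5)
I + (q(-1)*(-3) + v(-5 + 4))*(-402) = -1/162 + (5*(-3) + ⅓)*(-402) = -1/162 + (-15 + ⅓)*(-402) = -1/162 - 44/3*(-402) = -1/162 + 5896 = 955151/162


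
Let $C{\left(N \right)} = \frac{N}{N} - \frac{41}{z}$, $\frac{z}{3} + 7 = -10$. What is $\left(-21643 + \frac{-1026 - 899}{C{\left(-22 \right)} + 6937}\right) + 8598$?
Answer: $- \frac{4616449730}{353879} \approx -13045.0$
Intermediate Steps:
$z = -51$ ($z = -21 + 3 \left(-10\right) = -21 - 30 = -51$)
$C{\left(N \right)} = \frac{92}{51}$ ($C{\left(N \right)} = \frac{N}{N} - \frac{41}{-51} = 1 - - \frac{41}{51} = 1 + \frac{41}{51} = \frac{92}{51}$)
$\left(-21643 + \frac{-1026 - 899}{C{\left(-22 \right)} + 6937}\right) + 8598 = \left(-21643 + \frac{-1026 - 899}{\frac{92}{51} + 6937}\right) + 8598 = \left(-21643 - \frac{1925}{\frac{353879}{51}}\right) + 8598 = \left(-21643 - \frac{98175}{353879}\right) + 8598 = - \frac{7659101372}{353879} + 8598 = - \frac{4616449730}{353879}$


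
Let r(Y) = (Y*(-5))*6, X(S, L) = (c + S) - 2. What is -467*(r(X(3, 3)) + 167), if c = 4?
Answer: -7939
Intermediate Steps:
X(S, L) = 2 + S (X(S, L) = (4 + S) - 2 = 2 + S)
r(Y) = -30*Y (r(Y) = -5*Y*6 = -30*Y)
-467*(r(X(3, 3)) + 167) = -467*(-30*(2 + 3) + 167) = -467*(-30*5 + 167) = -467*(-150 + 167) = -467*17 = -7939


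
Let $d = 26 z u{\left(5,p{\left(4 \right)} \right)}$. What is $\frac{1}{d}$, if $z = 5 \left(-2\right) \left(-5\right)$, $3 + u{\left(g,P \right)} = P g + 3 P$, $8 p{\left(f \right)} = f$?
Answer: $\frac{1}{1300} \approx 0.00076923$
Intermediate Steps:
$p{\left(f \right)} = \frac{f}{8}$
$u{\left(g,P \right)} = -3 + 3 P + P g$ ($u{\left(g,P \right)} = -3 + \left(P g + 3 P\right) = -3 + \left(3 P + P g\right) = -3 + 3 P + P g$)
$z = 50$ ($z = \left(-10\right) \left(-5\right) = 50$)
$d = 1300$ ($d = 26 \cdot 50 \left(-3 + 3 \cdot \frac{1}{8} \cdot 4 + \frac{1}{8} \cdot 4 \cdot 5\right) = 1300 \left(-3 + 3 \cdot \frac{1}{2} + \frac{1}{2} \cdot 5\right) = 1300 \left(-3 + \frac{3}{2} + \frac{5}{2}\right) = 1300 \cdot 1 = 1300$)
$\frac{1}{d} = \frac{1}{1300}$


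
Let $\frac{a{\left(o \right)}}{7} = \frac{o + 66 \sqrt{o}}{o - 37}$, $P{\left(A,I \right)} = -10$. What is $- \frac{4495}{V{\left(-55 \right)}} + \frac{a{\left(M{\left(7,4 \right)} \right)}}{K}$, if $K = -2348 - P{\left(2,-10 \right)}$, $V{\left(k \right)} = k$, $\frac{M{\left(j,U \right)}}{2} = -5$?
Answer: $\frac{7056196}{86339} + \frac{33 i \sqrt{10}}{7849} \approx 81.727 + 0.013295 i$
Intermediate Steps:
$M{\left(j,U \right)} = -10$ ($M{\left(j,U \right)} = 2 \left(-5\right) = -10$)
$a{\left(o \right)} = \frac{7 \left(o + 66 \sqrt{o}\right)}{-37 + o}$ ($a{\left(o \right)} = 7 \frac{o + 66 \sqrt{o}}{o - 37} = 7 \frac{o + 66 \sqrt{o}}{-37 + o} = \frac{7 \left(o + 66 \sqrt{o}\right)}{-37 + o}$)
$K = -2338$ ($K = -2348 - -10 = -2348 + 10 = -2338$)
$- \frac{4495}{V{\left(-55 \right)}} + \frac{a{\left(M{\left(7,4 \right)} \right)}}{K} = - \frac{4495}{-55} + \frac{7 \frac{1}{-37 - 10} \left(-10 + 66 \sqrt{-10}\right)}{-2338} = \left(-4495\right) \left(- \frac{1}{55}\right) + \frac{7 \left(-10 + 66 i \sqrt{10}\right)}{-47} \left(- \frac{1}{2338}\right) = \frac{899}{11} + 7 \left(- \frac{1}{47}\right) \left(-10 + 66 i \sqrt{10}\right) \left(- \frac{1}{2338}\right) = \frac{899}{11} + \left(\frac{70}{47} - \frac{462 i \sqrt{10}}{47}\right) \left(- \frac{1}{2338}\right) = \frac{899}{11} - \left(\frac{5}{7849} - \frac{33 i \sqrt{10}}{7849}\right) = \frac{7056196}{86339} + \frac{33 i \sqrt{10}}{7849}$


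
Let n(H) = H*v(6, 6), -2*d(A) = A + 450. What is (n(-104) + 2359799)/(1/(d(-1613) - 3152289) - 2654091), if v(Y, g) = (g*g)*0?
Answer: -1144214801045/1286910540059 ≈ -0.88912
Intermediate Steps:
v(Y, g) = 0 (v(Y, g) = g²*0 = 0)
d(A) = -225 - A/2 (d(A) = -(A + 450)/2 = -(450 + A)/2 = -225 - A/2)
n(H) = 0 (n(H) = H*0 = 0)
(n(-104) + 2359799)/(1/(d(-1613) - 3152289) - 2654091) = (0 + 2359799)/(1/((-225 - ½*(-1613)) - 3152289) - 2654091) = 2359799/(1/((-225 + 1613/2) - 3152289) - 2654091) = 2359799/(1/(1163/2 - 3152289) - 2654091) = 2359799/(1/(-6303415/2) - 2654091) = 2359799/(-2/6303415 - 2654091) = 2359799/(-16729837020767/6303415) = 2359799*(-6303415/16729837020767) = -1144214801045/1286910540059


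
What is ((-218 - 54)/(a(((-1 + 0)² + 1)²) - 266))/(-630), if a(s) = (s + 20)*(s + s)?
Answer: -68/11655 ≈ -0.0058344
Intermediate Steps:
a(s) = 2*s*(20 + s) (a(s) = (20 + s)*(2*s) = 2*s*(20 + s))
((-218 - 54)/(a(((-1 + 0)² + 1)²) - 266))/(-630) = ((-218 - 54)/(2*((-1 + 0)² + 1)²*(20 + ((-1 + 0)² + 1)²) - 266))/(-630) = -272/(2*((-1)² + 1)²*(20 + ((-1)² + 1)²) - 266)*(-1/630) = -272/(2*(1 + 1)²*(20 + (1 + 1)²) - 266)*(-1/630) = -272/(2*2²*(20 + 2²) - 266)*(-1/630) = -272/(2*4*(20 + 4) - 266)*(-1/630) = -272/(2*4*24 - 266)*(-1/630) = -272/(192 - 266)*(-1/630) = -272/(-74)*(-1/630) = -272*(-1/74)*(-1/630) = (136/37)*(-1/630) = -68/11655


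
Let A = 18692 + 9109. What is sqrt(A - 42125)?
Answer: 2*I*sqrt(3581) ≈ 119.68*I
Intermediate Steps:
A = 27801
sqrt(A - 42125) = sqrt(27801 - 42125) = sqrt(-14324) = 2*I*sqrt(3581)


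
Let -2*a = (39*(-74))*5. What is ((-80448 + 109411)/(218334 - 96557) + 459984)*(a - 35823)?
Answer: -1602491439190848/121777 ≈ -1.3159e+10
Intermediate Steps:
a = 7215 (a = -39*(-74)*5/2 = -(-1443)*5 = -½*(-14430) = 7215)
((-80448 + 109411)/(218334 - 96557) + 459984)*(a - 35823) = ((-80448 + 109411)/(218334 - 96557) + 459984)*(7215 - 35823) = (28963/121777 + 459984)*(-28608) = (56015500531/121777)*(-28608) = -1602491439190848/121777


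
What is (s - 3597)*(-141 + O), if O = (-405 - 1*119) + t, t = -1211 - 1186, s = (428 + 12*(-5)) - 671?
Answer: 11941800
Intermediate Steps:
s = -303 (s = (428 - 60) - 671 = 368 - 671 = -303)
t = -2397
O = -2921 (O = (-405 - 1*119) - 2397 = (-405 - 119) - 2397 = -524 - 2397 = -2921)
(s - 3597)*(-141 + O) = (-303 - 3597)*(-141 - 2921) = -3900*(-3062) = 11941800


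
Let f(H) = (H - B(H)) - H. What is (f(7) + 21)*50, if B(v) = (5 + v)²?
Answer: -6150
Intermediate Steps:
f(H) = -(5 + H)² (f(H) = (H - (5 + H)²) - H = -(5 + H)²)
(f(7) + 21)*50 = (-(5 + 7)² + 21)*50 = (-1*12² + 21)*50 = (-1*144 + 21)*50 = (-144 + 21)*50 = -123*50 = -6150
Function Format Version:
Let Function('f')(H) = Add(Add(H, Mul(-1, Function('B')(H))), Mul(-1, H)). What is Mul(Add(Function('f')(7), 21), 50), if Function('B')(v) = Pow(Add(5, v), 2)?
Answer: -6150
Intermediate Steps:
Function('f')(H) = Mul(-1, Pow(Add(5, H), 2)) (Function('f')(H) = Add(Add(H, Mul(-1, Pow(Add(5, H), 2))), Mul(-1, H)) = Mul(-1, Pow(Add(5, H), 2)))
Mul(Add(Function('f')(7), 21), 50) = Mul(Add(Mul(-1, Pow(Add(5, 7), 2)), 21), 50) = Mul(Add(Mul(-1, Pow(12, 2)), 21), 50) = Mul(Add(Mul(-1, 144), 21), 50) = Mul(Add(-144, 21), 50) = Mul(-123, 50) = -6150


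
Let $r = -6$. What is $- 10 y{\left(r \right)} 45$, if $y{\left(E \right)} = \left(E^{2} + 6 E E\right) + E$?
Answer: $-110700$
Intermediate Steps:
$y{\left(E \right)} = E + 7 E^{2}$ ($y{\left(E \right)} = \left(E^{2} + 6 E^{2}\right) + E = 7 E^{2} + E = E + 7 E^{2}$)
$- 10 y{\left(r \right)} 45 = - 10 \left(- 6 \left(1 + 7 \left(-6\right)\right)\right) 45 = - 10 \left(- 6 \left(1 - 42\right)\right) 45 = - 10 \left(\left(-6\right) \left(-41\right)\right) 45 = \left(-10\right) 246 \cdot 45 = \left(-2460\right) 45 = -110700$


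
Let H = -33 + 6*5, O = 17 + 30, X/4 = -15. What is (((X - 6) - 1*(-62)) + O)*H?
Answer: -129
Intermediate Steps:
X = -60 (X = 4*(-15) = -60)
O = 47
H = -3 (H = -33 + 30 = -3)
(((X - 6) - 1*(-62)) + O)*H = (((-60 - 6) - 1*(-62)) + 47)*(-3) = ((-66 + 62) + 47)*(-3) = (-4 + 47)*(-3) = 43*(-3) = -129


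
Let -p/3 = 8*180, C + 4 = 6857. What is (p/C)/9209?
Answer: -4320/63109277 ≈ -6.8453e-5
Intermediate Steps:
C = 6853 (C = -4 + 6857 = 6853)
p = -4320 (p = -24*180 = -3*1440 = -4320)
(p/C)/9209 = -4320/6853/9209 = -4320*1/6853*(1/9209) = -4320/6853*1/9209 = -4320/63109277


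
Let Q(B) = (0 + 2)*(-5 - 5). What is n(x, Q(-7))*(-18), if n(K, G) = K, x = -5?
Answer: 90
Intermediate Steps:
Q(B) = -20 (Q(B) = 2*(-10) = -20)
n(x, Q(-7))*(-18) = -5*(-18) = 90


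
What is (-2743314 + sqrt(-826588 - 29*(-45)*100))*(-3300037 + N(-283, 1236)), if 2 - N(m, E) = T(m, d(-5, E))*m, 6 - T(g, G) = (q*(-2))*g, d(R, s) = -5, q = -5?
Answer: 6851281319358 - 4994894*I*sqrt(174022) ≈ 6.8513e+12 - 2.0837e+9*I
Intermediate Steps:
T(g, G) = 6 - 10*g (T(g, G) = 6 - (-5*(-2))*g = 6 - 10*g)
N(m, E) = 2 - m*(6 - 10*m) (N(m, E) = 2 - (6 - 10*m)*m = 2 - m*(6 - 10*m))
(-2743314 + sqrt(-826588 - 29*(-45)*100))*(-3300037 + N(-283, 1236)) = (-2743314 + sqrt(-826588 - 29*(-45)*100))*(-3300037 + (2 + 2*(-283)*(-3 + 5*(-283)))) = (-2743314 + sqrt(-826588 + 1305*100))*(-3300037 + (2 + 2*(-283)*(-3 - 1415))) = (-2743314 + sqrt(-826588 + 130500))*(-3300037 + (2 + 2*(-283)*(-1418))) = (-2743314 + sqrt(-696088))*(-3300037 + (2 + 802588)) = (-2743314 + 2*I*sqrt(174022))*(-3300037 + 802590) = (-2743314 + 2*I*sqrt(174022))*(-2497447) = 6851281319358 - 4994894*I*sqrt(174022)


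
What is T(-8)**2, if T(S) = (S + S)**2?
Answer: 65536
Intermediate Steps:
T(S) = 4*S**2 (T(S) = (2*S)**2 = 4*S**2)
T(-8)**2 = (4*(-8)**2)**2 = (4*64)**2 = 256**2 = 65536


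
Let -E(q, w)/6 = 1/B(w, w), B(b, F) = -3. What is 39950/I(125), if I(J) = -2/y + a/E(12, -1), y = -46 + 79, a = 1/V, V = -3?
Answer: -175780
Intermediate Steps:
E(q, w) = 2 (E(q, w) = -6/(-3) = -6*(-⅓) = 2)
a = -⅓ (a = 1/(-3) = -⅓ ≈ -0.33333)
y = 33
I(J) = -5/22 (I(J) = -2/33 - ⅓/2 = -2*1/33 - ⅓*½ = -2/33 - ⅙ = -5/22)
39950/I(125) = 39950/(-5/22) = 39950*(-22/5) = -175780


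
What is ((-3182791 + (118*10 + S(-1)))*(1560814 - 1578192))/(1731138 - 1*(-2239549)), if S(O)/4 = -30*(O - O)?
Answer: 55290035958/3970687 ≈ 13925.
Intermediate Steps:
S(O) = 0 (S(O) = 4*(-30*(O - O)) = 4*(-30*0) = 4*0 = 0)
((-3182791 + (118*10 + S(-1)))*(1560814 - 1578192))/(1731138 - 1*(-2239549)) = ((-3182791 + (118*10 + 0))*(1560814 - 1578192))/(1731138 - 1*(-2239549)) = ((-3182791 + (1180 + 0))*(-17378))/(1731138 + 2239549) = ((-3182791 + 1180)*(-17378))/3970687 = -3181611*(-17378)*(1/3970687) = 55290035958*(1/3970687) = 55290035958/3970687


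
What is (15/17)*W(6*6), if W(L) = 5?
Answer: 75/17 ≈ 4.4118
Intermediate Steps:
(15/17)*W(6*6) = (15/17)*5 = 75/17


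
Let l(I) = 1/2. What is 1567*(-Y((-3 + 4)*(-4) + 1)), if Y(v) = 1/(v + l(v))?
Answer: 3134/5 ≈ 626.80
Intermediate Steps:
l(I) = ½
Y(v) = 1/(½ + v) (Y(v) = 1/(v + ½) = 1/(½ + v))
1567*(-Y((-3 + 4)*(-4) + 1)) = 1567*(-2/(1 + 2*((-3 + 4)*(-4) + 1))) = 1567*(-2/(1 + 2*(1*(-4) + 1))) = 1567*(-2/(1 + 2*(-4 + 1))) = 1567*(-2/(1 + 2*(-3))) = 1567*(-2/(1 - 6)) = 1567*(-2/(-5)) = 1567*(-2*(-1)/5) = 1567*(-1*(-⅖)) = 1567*(⅖) = 3134/5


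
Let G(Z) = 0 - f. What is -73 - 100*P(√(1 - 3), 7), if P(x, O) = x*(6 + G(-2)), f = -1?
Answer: -73 - 700*I*√2 ≈ -73.0 - 989.95*I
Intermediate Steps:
G(Z) = 1 (G(Z) = 0 - 1*(-1) = 0 + 1 = 1)
P(x, O) = 7*x (P(x, O) = x*(6 + 1) = x*7 = 7*x)
-73 - 100*P(√(1 - 3), 7) = -73 - 700*√(1 - 3) = -73 - 700*√(-2) = -73 - 700*I*√2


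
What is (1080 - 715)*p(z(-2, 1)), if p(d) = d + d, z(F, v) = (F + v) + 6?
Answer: 3650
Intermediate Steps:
z(F, v) = 6 + F + v
p(d) = 2*d
(1080 - 715)*p(z(-2, 1)) = (1080 - 715)*(2*(6 - 2 + 1)) = 365*(2*5) = 365*10 = 3650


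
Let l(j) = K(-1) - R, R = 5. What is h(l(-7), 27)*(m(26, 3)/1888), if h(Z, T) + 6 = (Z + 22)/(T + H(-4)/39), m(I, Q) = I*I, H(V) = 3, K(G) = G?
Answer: -20111/10384 ≈ -1.9367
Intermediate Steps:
m(I, Q) = I²
l(j) = -6 (l(j) = -1 - 1*5 = -1 - 5 = -6)
h(Z, T) = -6 + (22 + Z)/(1/13 + T) (h(Z, T) = -6 + (Z + 22)/(T + 3/39) = -6 + (22 + Z)/(T + 3*(1/39)) = -6 + (22 + Z)/(T + 1/13) = -6 + (22 + Z)/(1/13 + T))
h(l(-7), 27)*(m(26, 3)/1888) = ((280 - 78*27 + 13*(-6))/(1 + 13*27))*(26²/1888) = ((280 - 2106 - 78)/(1 + 351))*(676*(1/1888)) = (-1904/352)*(169/472) = ((1/352)*(-1904))*(169/472) = -119/22*169/472 = -20111/10384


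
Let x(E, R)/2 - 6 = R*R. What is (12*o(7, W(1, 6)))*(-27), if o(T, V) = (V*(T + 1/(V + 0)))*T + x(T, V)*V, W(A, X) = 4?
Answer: -122796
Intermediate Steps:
x(E, R) = 12 + 2*R² (x(E, R) = 12 + 2*(R*R) = 12 + 2*R²)
o(T, V) = V*(12 + 2*V²) + T*V*(T + 1/V) (o(T, V) = (V*(T + 1/(V + 0)))*T + (12 + 2*V²)*V = (V*(T + 1/V))*T + V*(12 + 2*V²) = T*V*(T + 1/V) + V*(12 + 2*V²) = V*(12 + 2*V²) + T*V*(T + 1/V))
(12*o(7, W(1, 6)))*(-27) = (12*(7 + 4*7² + 2*4*(6 + 4²)))*(-27) = (12*(7 + 4*49 + 2*4*(6 + 16)))*(-27) = (12*(7 + 196 + 2*4*22))*(-27) = (12*(7 + 196 + 176))*(-27) = (12*379)*(-27) = 4548*(-27) = -122796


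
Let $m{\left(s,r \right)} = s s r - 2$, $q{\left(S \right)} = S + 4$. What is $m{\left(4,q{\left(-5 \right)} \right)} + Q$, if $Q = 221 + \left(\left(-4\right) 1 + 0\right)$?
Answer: $199$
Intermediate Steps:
$q{\left(S \right)} = 4 + S$
$m{\left(s,r \right)} = -2 + r s^{2}$ ($m{\left(s,r \right)} = s^{2} r - 2 = r s^{2} - 2 = -2 + r s^{2}$)
$Q = 217$ ($Q = 221 + \left(-4 + 0\right) = 221 - 4 = 217$)
$m{\left(4,q{\left(-5 \right)} \right)} + Q = \left(-2 + \left(4 - 5\right) 4^{2}\right) + 217 = \left(-2 - 16\right) + 217 = -18 + 217 = 199$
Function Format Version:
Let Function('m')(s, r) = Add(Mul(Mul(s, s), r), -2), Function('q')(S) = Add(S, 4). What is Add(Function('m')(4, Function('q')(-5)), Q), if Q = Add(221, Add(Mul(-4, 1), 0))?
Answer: 199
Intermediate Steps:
Function('q')(S) = Add(4, S)
Function('m')(s, r) = Add(-2, Mul(r, Pow(s, 2))) (Function('m')(s, r) = Add(Mul(Pow(s, 2), r), -2) = Add(Mul(r, Pow(s, 2)), -2) = Add(-2, Mul(r, Pow(s, 2))))
Q = 217 (Q = Add(221, Add(-4, 0)) = Add(221, -4) = 217)
Add(Function('m')(4, Function('q')(-5)), Q) = Add(Add(-2, Mul(Add(4, -5), Pow(4, 2))), 217) = Add(Add(-2, Mul(-1, 16)), 217) = Add(Add(-2, -16), 217) = Add(-18, 217) = 199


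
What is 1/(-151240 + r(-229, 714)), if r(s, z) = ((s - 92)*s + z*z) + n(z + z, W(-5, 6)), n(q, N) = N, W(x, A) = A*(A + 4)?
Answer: 1/432125 ≈ 2.3141e-6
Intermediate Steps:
W(x, A) = A*(4 + A)
r(s, z) = 60 + z² + s*(-92 + s) (r(s, z) = ((s - 92)*s + z*z) + 6*(4 + 6) = ((-92 + s)*s + z²) + 6*10 = (s*(-92 + s) + z²) + 60 = (z² + s*(-92 + s)) + 60 = 60 + z² + s*(-92 + s))
1/(-151240 + r(-229, 714)) = 1/(-151240 + (60 + (-229)² + 714² - 92*(-229))) = 1/(-151240 + (60 + 52441 + 509796 + 21068)) = 1/(-151240 + 583365) = 1/432125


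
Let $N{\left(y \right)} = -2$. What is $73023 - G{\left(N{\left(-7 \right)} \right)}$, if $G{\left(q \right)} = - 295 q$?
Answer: $72433$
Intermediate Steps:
$73023 - G{\left(N{\left(-7 \right)} \right)} = 73023 - \left(-295\right) \left(-2\right) = 73023 - 590 = 72433$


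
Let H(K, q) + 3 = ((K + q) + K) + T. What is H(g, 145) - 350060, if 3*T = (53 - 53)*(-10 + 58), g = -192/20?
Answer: -1749686/5 ≈ -3.4994e+5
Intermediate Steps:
g = -48/5 (g = -192*1/20 = -48/5 ≈ -9.6000)
T = 0 (T = ((53 - 53)*(-10 + 58))/3 = (0*48)/3 = (⅓)*0 = 0)
H(K, q) = -3 + q + 2*K (H(K, q) = -3 + (((K + q) + K) + 0) = -3 + ((q + 2*K) + 0) = -3 + (q + 2*K) = -3 + q + 2*K)
H(g, 145) - 350060 = (-3 + 145 + 2*(-48/5)) - 350060 = (-3 + 145 - 96/5) - 350060 = 614/5 - 350060 = -1749686/5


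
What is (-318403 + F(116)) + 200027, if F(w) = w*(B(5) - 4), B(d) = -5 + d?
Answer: -118840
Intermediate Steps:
F(w) = -4*w (F(w) = w*((-5 + 5) - 4) = w*(0 - 4) = w*(-4) = -4*w)
(-318403 + F(116)) + 200027 = (-318403 - 4*116) + 200027 = (-318403 - 464) + 200027 = -318867 + 200027 = -118840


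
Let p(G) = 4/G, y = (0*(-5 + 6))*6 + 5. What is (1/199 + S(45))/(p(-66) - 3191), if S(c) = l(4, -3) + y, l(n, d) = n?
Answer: -59136/20955695 ≈ -0.0028220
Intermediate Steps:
y = 5 (y = (0*1)*6 + 5 = 0*6 + 5 = 0 + 5 = 5)
S(c) = 9 (S(c) = 4 + 5 = 9)
(1/199 + S(45))/(p(-66) - 3191) = (1/199 + 9)/(4/(-66) - 3191) = (1/199 + 9)/(4*(-1/66) - 3191) = 1792/(199*(-2/33 - 3191)) = 1792/(199*(-105305/33)) = (1792/199)*(-33/105305) = -59136/20955695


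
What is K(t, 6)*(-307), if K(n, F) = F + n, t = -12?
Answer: 1842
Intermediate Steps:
K(t, 6)*(-307) = (6 - 12)*(-307) = -6*(-307) = 1842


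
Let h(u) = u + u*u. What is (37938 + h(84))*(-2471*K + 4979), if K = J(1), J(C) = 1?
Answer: 113055624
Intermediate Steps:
K = 1
h(u) = u + u**2
(37938 + h(84))*(-2471*K + 4979) = (37938 + 84*(1 + 84))*(-2471*1 + 4979) = (37938 + 84*85)*(-2471 + 4979) = (37938 + 7140)*2508 = 45078*2508 = 113055624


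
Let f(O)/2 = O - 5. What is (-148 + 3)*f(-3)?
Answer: 2320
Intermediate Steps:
f(O) = -10 + 2*O (f(O) = 2*(O - 5) = 2*(-5 + O) = -10 + 2*O)
(-148 + 3)*f(-3) = (-148 + 3)*(-10 + 2*(-3)) = -145*(-10 - 6) = -145*(-16) = 2320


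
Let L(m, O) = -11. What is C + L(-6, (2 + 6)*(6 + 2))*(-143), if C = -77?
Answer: 1496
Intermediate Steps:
C + L(-6, (2 + 6)*(6 + 2))*(-143) = -77 - 11*(-143) = -77 + 1573 = 1496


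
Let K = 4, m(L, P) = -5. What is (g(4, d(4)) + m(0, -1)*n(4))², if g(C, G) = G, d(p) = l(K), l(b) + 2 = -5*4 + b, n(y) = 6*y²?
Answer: 248004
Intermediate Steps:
l(b) = -22 + b (l(b) = -2 + (-5*4 + b) = -2 + (-20 + b) = -22 + b)
d(p) = -18 (d(p) = -22 + 4 = -18)
(g(4, d(4)) + m(0, -1)*n(4))² = (-18 - 30*4²)² = (-18 - 30*16)² = (-18 - 5*96)² = (-18 - 480)² = (-498)² = 248004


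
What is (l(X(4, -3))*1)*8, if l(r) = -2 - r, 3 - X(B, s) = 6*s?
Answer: -184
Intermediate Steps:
X(B, s) = 3 - 6*s
(l(X(4, -3))*1)*8 = ((-2 - (3 - 6*(-3)))*1)*8 = ((-2 - (3 + 18))*1)*8 = ((-2 - 1*21)*1)*8 = ((-2 - 21)*1)*8 = -23*1*8 = -23*8 = -184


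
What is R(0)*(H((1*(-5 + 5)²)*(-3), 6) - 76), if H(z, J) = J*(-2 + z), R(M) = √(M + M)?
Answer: 0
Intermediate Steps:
R(M) = √2*√M (R(M) = √(2*M) = √2*√M)
R(0)*(H((1*(-5 + 5)²)*(-3), 6) - 76) = (√2*√0)*(6*(-2 + (1*(-5 + 5)²)*(-3)) - 76) = (√2*0)*(6*(-2 + (1*0²)*(-3)) - 76) = 0*(6*(-2 + (1*0)*(-3)) - 76) = 0*(6*(-2 + 0*(-3)) - 76) = 0*(6*(-2 + 0) - 76) = 0*(6*(-2) - 76) = 0*(-12 - 76) = 0*(-88) = 0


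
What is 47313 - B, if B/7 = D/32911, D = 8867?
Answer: 1557056074/32911 ≈ 47311.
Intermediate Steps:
B = 62069/32911 (B = 7*(8867/32911) = 62069/32911 ≈ 1.8860)
47313 - B = 47313 - 1*62069/32911 = 47313 - 62069/32911 = 1557056074/32911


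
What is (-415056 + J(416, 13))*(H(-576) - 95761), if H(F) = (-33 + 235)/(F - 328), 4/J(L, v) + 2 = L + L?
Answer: 3727802653856687/93790 ≈ 3.9746e+10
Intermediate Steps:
J(L, v) = 4/(-2 + 2*L) (J(L, v) = 4/(-2 + (L + L)) = 4/(-2 + 2*L))
H(F) = 202/(-328 + F)
(-415056 + J(416, 13))*(H(-576) - 95761) = (-415056 + 2/(-1 + 416))*(202/(-328 - 576) - 95761) = (-415056 + 2/415)*(202/(-904) - 95761) = (-415056 + 2*(1/415))*(202*(-1/904) - 95761) = (-415056 + 2/415)*(-101/452 - 95761) = -172248238/415*(-43284073/452) = 3727802653856687/93790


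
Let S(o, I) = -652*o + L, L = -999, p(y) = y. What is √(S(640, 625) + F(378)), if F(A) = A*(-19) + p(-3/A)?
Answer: I*√750513218/42 ≈ 652.27*I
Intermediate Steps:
S(o, I) = -999 - 652*o (S(o, I) = -652*o - 999 = -999 - 652*o)
F(A) = -19*A - 3/A (F(A) = A*(-19) - 3/A = -19*A - 3/A)
√(S(640, 625) + F(378)) = √((-999 - 652*640) + (-19*378 - 3/378)) = √((-999 - 417280) + (-7182 - 3*1/378)) = √(-418279 + (-7182 - 1/126)) = √(-418279 - 904933/126) = √(-53608087/126) = I*√750513218/42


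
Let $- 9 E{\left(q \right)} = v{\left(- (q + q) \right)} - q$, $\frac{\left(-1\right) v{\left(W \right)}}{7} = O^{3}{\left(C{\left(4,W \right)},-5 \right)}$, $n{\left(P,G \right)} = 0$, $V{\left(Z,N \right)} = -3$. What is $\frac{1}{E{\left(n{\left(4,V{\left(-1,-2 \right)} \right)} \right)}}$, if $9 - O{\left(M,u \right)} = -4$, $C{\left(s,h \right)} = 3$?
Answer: $\frac{9}{15379} \approx 0.00058521$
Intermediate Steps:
$O{\left(M,u \right)} = 13$ ($O{\left(M,u \right)} = 9 - -4 = 9 + 4 = 13$)
$v{\left(W \right)} = -15379$ ($v{\left(W \right)} = - 7 \cdot 13^{3} = \left(-7\right) 2197 = -15379$)
$E{\left(q \right)} = \frac{15379}{9} + \frac{q}{9}$ ($E{\left(q \right)} = - \frac{-15379 - q}{9} = \frac{15379}{9} + \frac{q}{9}$)
$\frac{1}{E{\left(n{\left(4,V{\left(-1,-2 \right)} \right)} \right)}} = \frac{1}{\frac{15379}{9} + \frac{1}{9} \cdot 0} = \frac{1}{\frac{15379}{9} + 0} = \frac{1}{\frac{15379}{9}} = \frac{9}{15379}$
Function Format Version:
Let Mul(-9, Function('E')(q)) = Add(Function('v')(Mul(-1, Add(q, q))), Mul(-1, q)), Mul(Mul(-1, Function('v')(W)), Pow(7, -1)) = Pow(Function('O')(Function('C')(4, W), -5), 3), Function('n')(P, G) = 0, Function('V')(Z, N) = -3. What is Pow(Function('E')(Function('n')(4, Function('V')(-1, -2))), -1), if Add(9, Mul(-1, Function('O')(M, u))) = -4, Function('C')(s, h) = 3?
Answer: Rational(9, 15379) ≈ 0.00058521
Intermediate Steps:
Function('O')(M, u) = 13 (Function('O')(M, u) = Add(9, Mul(-1, -4)) = Add(9, 4) = 13)
Function('v')(W) = -15379 (Function('v')(W) = Mul(-7, Pow(13, 3)) = Mul(-7, 2197) = -15379)
Function('E')(q) = Add(Rational(15379, 9), Mul(Rational(1, 9), q)) (Function('E')(q) = Mul(Rational(-1, 9), Add(-15379, Mul(-1, q))) = Add(Rational(15379, 9), Mul(Rational(1, 9), q)))
Pow(Function('E')(Function('n')(4, Function('V')(-1, -2))), -1) = Pow(Add(Rational(15379, 9), Mul(Rational(1, 9), 0)), -1) = Pow(Add(Rational(15379, 9), 0), -1) = Pow(Rational(15379, 9), -1) = Rational(9, 15379)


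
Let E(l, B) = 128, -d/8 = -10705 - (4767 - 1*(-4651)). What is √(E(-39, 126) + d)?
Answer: 14*√822 ≈ 401.39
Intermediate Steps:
d = 160984 (d = -8*(-10705 - (4767 - 1*(-4651))) = -8*(-10705 - (4767 + 4651)) = -8*(-10705 - 1*9418) = -8*(-10705 - 9418) = -8*(-20123) = 160984)
√(E(-39, 126) + d) = √(128 + 160984) = √161112 = 14*√822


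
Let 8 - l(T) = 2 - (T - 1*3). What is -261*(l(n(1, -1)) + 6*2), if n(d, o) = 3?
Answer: -4698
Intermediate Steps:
l(T) = 3 + T (l(T) = 8 - (2 - (T - 1*3)) = 8 - (2 - (T - 3)) = 8 - (2 - (-3 + T)) = 8 - (2 + (3 - T)) = 8 - (5 - T) = 8 + (-5 + T) = 3 + T)
-261*(l(n(1, -1)) + 6*2) = -261*((3 + 3) + 6*2) = -261*(6 + 12) = -261*18 = -4698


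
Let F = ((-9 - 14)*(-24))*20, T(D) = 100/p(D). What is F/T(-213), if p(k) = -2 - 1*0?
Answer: -1104/5 ≈ -220.80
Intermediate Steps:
p(k) = -2 (p(k) = -2 + 0 = -2)
T(D) = -50 (T(D) = 100/(-2) = 100*(-1/2) = -50)
F = 11040 (F = -23*(-24)*20 = 552*20 = 11040)
F/T(-213) = 11040/(-50) = 11040*(-1/50) = -1104/5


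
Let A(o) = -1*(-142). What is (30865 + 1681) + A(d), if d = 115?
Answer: 32688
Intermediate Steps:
A(o) = 142
(30865 + 1681) + A(d) = (30865 + 1681) + 142 = 32546 + 142 = 32688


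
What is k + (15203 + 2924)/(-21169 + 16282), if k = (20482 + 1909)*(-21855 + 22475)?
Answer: 67843368413/4887 ≈ 1.3882e+7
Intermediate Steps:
k = 13882420 (k = 22391*620 = 13882420)
k + (15203 + 2924)/(-21169 + 16282) = 13882420 + (15203 + 2924)/(-21169 + 16282) = 13882420 + 18127/(-4887) = 13882420 + 18127*(-1/4887) = 13882420 - 18127/4887 = 67843368413/4887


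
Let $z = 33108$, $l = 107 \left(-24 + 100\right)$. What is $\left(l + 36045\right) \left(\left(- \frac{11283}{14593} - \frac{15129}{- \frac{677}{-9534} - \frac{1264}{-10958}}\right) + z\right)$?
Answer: $- \frac{301707278232790145247}{142059513203} \approx -2.1238 \cdot 10^{9}$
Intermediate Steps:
$l = 8132$ ($l = 107 \cdot 76 = 8132$)
$\left(l + 36045\right) \left(\left(- \frac{11283}{14593} - \frac{15129}{- \frac{677}{-9534} - \frac{1264}{-10958}}\right) + z\right) = \left(8132 + 36045\right) \left(\left(- \frac{11283}{14593} - \frac{15129}{- \frac{677}{-9534} - \frac{1264}{-10958}}\right) + 33108\right) = 44177 \left(\left(\left(-11283\right) \frac{1}{14593} - \frac{15129}{\left(-677\right) \left(- \frac{1}{9534}\right) - - \frac{632}{5479}}\right) + 33108\right) = 44177 \left(\left(- \frac{11283}{14593} - \frac{15129}{\frac{677}{9534} + \frac{632}{5479}}\right) + 33108\right) = 44177 \left(\left(- \frac{11283}{14593} - \frac{15129}{\frac{9734771}{52236786}}\right) + 33108\right) = 44177 \left(\left(- \frac{11283}{14593} - \frac{790290335394}{9734771}\right) + 33108\right) = 44177 \left(- \frac{11532816701825835}{142059513203} + 33108\right) = 44177 \left(- \frac{6829510338700911}{142059513203}\right) = - \frac{301707278232790145247}{142059513203}$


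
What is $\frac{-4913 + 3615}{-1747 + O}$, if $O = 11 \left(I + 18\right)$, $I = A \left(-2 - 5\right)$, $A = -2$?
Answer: $\frac{1298}{1395} \approx 0.93047$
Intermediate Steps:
$I = 14$ ($I = - 2 \left(-2 - 5\right) = \left(-2\right) \left(-7\right) = 14$)
$O = 352$ ($O = 11 \left(14 + 18\right) = 11 \cdot 32 = 352$)
$\frac{-4913 + 3615}{-1747 + O} = \frac{-4913 + 3615}{-1747 + 352} = - \frac{1298}{-1395} = \left(-1298\right) \left(- \frac{1}{1395}\right) = \frac{1298}{1395}$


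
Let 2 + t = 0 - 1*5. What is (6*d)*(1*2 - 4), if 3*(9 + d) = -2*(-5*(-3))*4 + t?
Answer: 616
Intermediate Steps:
t = -7 (t = -2 + (0 - 1*5) = -2 + (0 - 5) = -2 - 5 = -7)
d = -154/3 (d = -9 + (-2*(-5*(-3))*4 - 7)/3 = -9 + (-30*4 - 7)/3 = -9 + (-2*60 - 7)/3 = -9 + (-120 - 7)/3 = -9 + (1/3)*(-127) = -9 - 127/3 = -154/3 ≈ -51.333)
(6*d)*(1*2 - 4) = (6*(-154/3))*(1*2 - 4) = -308*(2 - 4) = -308*(-2) = 616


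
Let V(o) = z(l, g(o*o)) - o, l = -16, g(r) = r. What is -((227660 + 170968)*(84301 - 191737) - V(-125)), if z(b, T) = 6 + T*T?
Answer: 43071138564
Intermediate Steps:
z(b, T) = 6 + T²
V(o) = 6 + o⁴ - o (V(o) = (6 + (o*o)²) - o = (6 + (o²)²) - o = (6 + o⁴) - o = 6 + o⁴ - o)
-((227660 + 170968)*(84301 - 191737) - V(-125)) = -((227660 + 170968)*(84301 - 191737) - (6 + (-125)⁴ - 1*(-125))) = -(398628*(-107436) - (6 + 244140625 + 125)) = -(-42826997808 - 1*244140756) = -(-42826997808 - 244140756) = -1*(-43071138564) = 43071138564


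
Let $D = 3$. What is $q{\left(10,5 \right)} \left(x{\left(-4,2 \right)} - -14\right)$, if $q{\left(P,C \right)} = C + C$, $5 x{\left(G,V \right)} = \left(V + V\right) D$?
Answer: $164$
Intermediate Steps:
$x{\left(G,V \right)} = \frac{6 V}{5}$ ($x{\left(G,V \right)} = \frac{\left(V + V\right) 3}{5} = \frac{2 V 3}{5} = \frac{6 V}{5}$)
$q{\left(P,C \right)} = 2 C$
$q{\left(10,5 \right)} \left(x{\left(-4,2 \right)} - -14\right) = 2 \cdot 5 \left(\frac{6}{5} \cdot 2 - -14\right) = 10 \left(\frac{12}{5} + 14\right) = 10 \cdot \frac{82}{5} = 164$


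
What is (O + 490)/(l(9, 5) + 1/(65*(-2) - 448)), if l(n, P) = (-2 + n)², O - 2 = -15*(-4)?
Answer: 319056/28321 ≈ 11.266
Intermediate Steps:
O = 62 (O = 2 - 15*(-4) = 2 + 60 = 62)
(O + 490)/(l(9, 5) + 1/(65*(-2) - 448)) = (62 + 490)/((-2 + 9)² + 1/(65*(-2) - 448)) = 552/(7² + 1/(-130 - 448)) = 552/(49 + 1/(-578)) = 552/(49 - 1/578) = 552/(28321/578) = 552*(578/28321) = 319056/28321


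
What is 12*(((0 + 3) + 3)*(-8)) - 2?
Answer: -578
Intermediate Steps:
12*(((0 + 3) + 3)*(-8)) - 2 = 12*((3 + 3)*(-8)) - 2 = 12*(6*(-8)) - 2 = 12*(-48) - 2 = -576 - 2 = -578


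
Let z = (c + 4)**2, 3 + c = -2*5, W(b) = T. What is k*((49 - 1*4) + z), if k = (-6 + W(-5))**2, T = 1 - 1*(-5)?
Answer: 0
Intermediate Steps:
T = 6 (T = 1 + 5 = 6)
W(b) = 6
c = -13 (c = -3 - 2*5 = -3 - 10 = -13)
k = 0 (k = (-6 + 6)**2 = 0**2 = 0)
z = 81 (z = (-13 + 4)**2 = (-9)**2 = 81)
k*((49 - 1*4) + z) = 0*((49 - 1*4) + 81) = 0*((49 - 4) + 81) = 0*(45 + 81) = 0*126 = 0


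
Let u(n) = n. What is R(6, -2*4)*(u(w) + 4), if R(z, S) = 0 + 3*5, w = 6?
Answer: 150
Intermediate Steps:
R(z, S) = 15 (R(z, S) = 0 + 15 = 15)
R(6, -2*4)*(u(w) + 4) = 15*(6 + 4) = 15*10 = 150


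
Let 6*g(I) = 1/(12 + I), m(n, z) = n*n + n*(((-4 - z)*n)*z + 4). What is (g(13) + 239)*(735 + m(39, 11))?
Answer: -2970291201/50 ≈ -5.9406e+7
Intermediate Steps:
m(n, z) = n² + n*(4 + n*z*(-4 - z)) (m(n, z) = n² + n*((n*(-4 - z))*z + 4) = n² + n*(n*z*(-4 - z) + 4) = n² + n*(4 + n*z*(-4 - z)))
g(I) = 1/(6*(12 + I))
(g(13) + 239)*(735 + m(39, 11)) = (1/(6*(12 + 13)) + 239)*(735 + 39*(4 + 39 - 1*39*11² - 4*39*11)) = ((⅙)/25 + 239)*(735 + 39*(4 + 39 - 1*39*121 - 1716)) = ((⅙)*(1/25) + 239)*(735 + 39*(4 + 39 - 4719 - 1716)) = (1/150 + 239)*(735 + 39*(-6392)) = 35851*(735 - 249288)/150 = (35851/150)*(-248553) = -2970291201/50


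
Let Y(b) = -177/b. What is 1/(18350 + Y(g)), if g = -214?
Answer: 214/3927077 ≈ 5.4493e-5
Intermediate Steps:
1/(18350 + Y(g)) = 1/(18350 - 177/(-214)) = 1/(18350 - 177*(-1/214)) = 1/(18350 + 177/214) = 1/(3927077/214) = 214/3927077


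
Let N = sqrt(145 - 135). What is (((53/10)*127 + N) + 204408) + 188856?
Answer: 3939371/10 + sqrt(10) ≈ 3.9394e+5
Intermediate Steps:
N = sqrt(10) ≈ 3.1623
(((53/10)*127 + N) + 204408) + 188856 = (((53/10)*127 + sqrt(10)) + 204408) + 188856 = ((6731/10 + sqrt(10)) + 204408) + 188856 = (2050811/10 + sqrt(10)) + 188856 = 3939371/10 + sqrt(10)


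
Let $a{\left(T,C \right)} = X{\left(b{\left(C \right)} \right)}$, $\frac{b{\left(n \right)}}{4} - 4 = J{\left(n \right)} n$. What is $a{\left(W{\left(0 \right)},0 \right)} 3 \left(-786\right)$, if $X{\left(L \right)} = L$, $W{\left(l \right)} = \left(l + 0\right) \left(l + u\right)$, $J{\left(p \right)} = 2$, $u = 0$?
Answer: $-37728$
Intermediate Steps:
$W{\left(l \right)} = l^{2}$ ($W{\left(l \right)} = \left(l + 0\right) \left(l + 0\right) = l l = l^{2}$)
$b{\left(n \right)} = 16 + 8 n$ ($b{\left(n \right)} = 16 + 4 \cdot 2 n = 16 + 8 n$)
$a{\left(T,C \right)} = 16 + 8 C$
$a{\left(W{\left(0 \right)},0 \right)} 3 \left(-786\right) = \left(16 + 8 \cdot 0\right) 3 \left(-786\right) = \left(16 + 0\right) 3 \left(-786\right) = 16 \cdot 3 \left(-786\right) = 48 \left(-786\right) = -37728$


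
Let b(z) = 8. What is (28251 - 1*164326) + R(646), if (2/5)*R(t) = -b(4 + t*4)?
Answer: -136095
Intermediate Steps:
R(t) = -20 (R(t) = 5*(-1*8)/2 = (5/2)*(-8) = -20)
(28251 - 1*164326) + R(646) = (28251 - 1*164326) - 20 = (28251 - 164326) - 20 = -136075 - 20 = -136095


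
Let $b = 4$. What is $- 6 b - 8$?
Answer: $-32$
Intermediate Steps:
$- 6 b - 8 = \left(-6\right) 4 - 8 = -24 - 8 = -32$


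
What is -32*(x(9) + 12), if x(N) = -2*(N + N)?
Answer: 768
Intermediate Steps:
x(N) = -4*N
-32*(x(9) + 12) = -32*(-4*9 + 12) = -32*(-36 + 12) = -32*(-24) = 768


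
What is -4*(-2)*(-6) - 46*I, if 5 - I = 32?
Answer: 1194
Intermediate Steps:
I = -27 (I = 5 - 1*32 = 5 - 32 = -27)
-4*(-2)*(-6) - 46*I = -4*(-2)*(-6) - 46*(-27) = 8*(-6) + 1242 = -48 + 1242 = 1194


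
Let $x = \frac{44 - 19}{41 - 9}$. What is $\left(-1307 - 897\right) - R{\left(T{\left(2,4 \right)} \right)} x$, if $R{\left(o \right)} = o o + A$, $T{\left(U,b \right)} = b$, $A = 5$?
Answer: $- \frac{71053}{32} \approx -2220.4$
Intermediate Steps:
$R{\left(o \right)} = 5 + o^{2}$ ($R{\left(o \right)} = o o + 5 = o^{2} + 5 = 5 + o^{2}$)
$x = \frac{25}{32} \approx 0.78125$
$\left(-1307 - 897\right) - R{\left(T{\left(2,4 \right)} \right)} x = \left(-1307 - 897\right) - \left(5 + 4^{2}\right) \frac{25}{32} = \left(-1307 - 897\right) - \left(5 + 16\right) \frac{25}{32} = -2204 - 21 \cdot \frac{25}{32} = -2204 - \frac{525}{32} = - \frac{71053}{32}$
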